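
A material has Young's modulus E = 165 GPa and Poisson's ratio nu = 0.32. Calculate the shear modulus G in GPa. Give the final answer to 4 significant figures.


G = E / (2*(1+nu))
G = 165 / (2*(1+0.32))
G = 62.5 GPa


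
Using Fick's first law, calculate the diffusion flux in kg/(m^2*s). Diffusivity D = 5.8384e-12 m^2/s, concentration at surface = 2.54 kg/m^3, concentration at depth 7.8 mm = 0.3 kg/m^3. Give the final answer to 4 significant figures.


J = -D * (dC/dx) = D * (C1 - C2) / dx
J = 5.8384e-12 * (2.54 - 0.3) / 7.8e-03
J = 1.677e-09 kg/(m^2*s)


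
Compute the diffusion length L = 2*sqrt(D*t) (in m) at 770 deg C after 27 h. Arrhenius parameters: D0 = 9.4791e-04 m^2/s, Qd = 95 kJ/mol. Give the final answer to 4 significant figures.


Step 1: D = D0 * exp(-Qd/(R*T))
T = 1043.15 K
D = 9.4791e-04 * exp(-95e3 / (8.314 * 1043.15)) = 1.65795e-08 m^2/s
Step 2: L = 2*sqrt(D*t)
t = 27 h = 97200 s
L = 2*sqrt(1.65795e-08 * 97200) = 0.08029 m


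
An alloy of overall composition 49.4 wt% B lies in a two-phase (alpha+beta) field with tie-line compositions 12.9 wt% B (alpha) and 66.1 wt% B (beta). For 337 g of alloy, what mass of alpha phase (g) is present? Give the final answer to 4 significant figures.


f_alpha = (C_beta - C0) / (C_beta - C_alpha)
f_alpha = (66.1 - 49.4) / (66.1 - 12.9) = 0.31391
m_alpha = f_alpha * m_total = 0.31391 * 337 = 105.8 g


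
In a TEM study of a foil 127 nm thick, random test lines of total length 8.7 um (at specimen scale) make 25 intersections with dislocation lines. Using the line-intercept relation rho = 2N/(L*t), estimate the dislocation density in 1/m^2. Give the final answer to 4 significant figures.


rho = 2N / (L * t)
L = 8.7 um = 8.7e-06 m, t = 127 nm = 1.27e-07 m
rho = 2 * 25 / (8.7e-06 * 1.27e-07)
rho = 4.525e+13 1/m^2


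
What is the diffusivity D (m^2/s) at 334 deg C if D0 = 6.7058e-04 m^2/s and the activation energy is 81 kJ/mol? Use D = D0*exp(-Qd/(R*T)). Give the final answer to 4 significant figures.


D = D0 * exp(-Qd / (R*T))
T = 607.15 K
D = 6.7058e-04 * exp(-81e3 / (8.314 * 607.15))
D = 7.204e-11 m^2/s


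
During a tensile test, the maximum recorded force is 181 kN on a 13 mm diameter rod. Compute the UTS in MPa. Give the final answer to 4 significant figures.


A0 = pi*(d/2)^2 = pi*(13/2)^2 = 132.732 mm^2
UTS = F_max / A0 = 181*1000 / 132.732
UTS = 1364 MPa


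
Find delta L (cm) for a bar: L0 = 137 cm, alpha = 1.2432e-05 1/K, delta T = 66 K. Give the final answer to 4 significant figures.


dL = L0 * alpha * dT
dL = 137 * 1.2432e-05 * 66
dL = 0.1124 cm


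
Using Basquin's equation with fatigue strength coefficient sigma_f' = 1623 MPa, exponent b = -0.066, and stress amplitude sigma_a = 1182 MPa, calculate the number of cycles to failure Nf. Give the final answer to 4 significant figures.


sigma_a = sigma_f' * (2*Nf)^b
2*Nf = (sigma_a / sigma_f')^(1/b)
2*Nf = (1182 / 1623)^(1/-0.066)
2*Nf = 122.006
Nf = 61 cycles


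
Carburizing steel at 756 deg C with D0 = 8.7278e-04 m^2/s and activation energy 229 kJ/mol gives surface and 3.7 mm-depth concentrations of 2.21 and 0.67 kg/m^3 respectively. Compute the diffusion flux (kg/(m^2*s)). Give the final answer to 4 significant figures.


Step 1: D = D0 * exp(-Qd/(R*T))
T = 756 + 273.15 = 1029.15 K
D = 8.7278e-04 * exp(-229e3 / (8.314 * 1029.15)) = 2.07759e-15 m^2/s
Step 2: J = D * (C1 - C2) / dx
J = 2.07759e-15 * (2.21 - 0.67) / 3.7e-03
J = 8.647e-13 kg/(m^2*s)


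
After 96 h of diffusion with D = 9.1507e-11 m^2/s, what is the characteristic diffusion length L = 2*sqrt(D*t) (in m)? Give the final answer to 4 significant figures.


t = 96 hr = 345600 s
Diffusion length = 2*sqrt(D*t)
= 2*sqrt(9.1507e-11 * 345600)
= 0.01125 m


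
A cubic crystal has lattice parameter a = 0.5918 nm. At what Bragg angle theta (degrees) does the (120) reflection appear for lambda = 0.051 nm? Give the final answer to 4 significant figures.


d = a / sqrt(h^2+k^2+l^2)
d = 0.5918 / sqrt(5) = 0.264661 nm
lambda = 2*d*sin(theta)  =>  sin(theta) = lambda / (2*d)
sin(theta) = 0.051 / (2 * 0.264661) = 0.0963497
theta = 5.529 deg


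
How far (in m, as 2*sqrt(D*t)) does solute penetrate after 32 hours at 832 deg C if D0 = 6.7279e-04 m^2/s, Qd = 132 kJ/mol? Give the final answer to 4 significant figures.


Step 1: D = D0 * exp(-Qd/(R*T))
T = 1105.15 K
D = 6.7279e-04 * exp(-132e3 / (8.314 * 1105.15)) = 3.87889e-10 m^2/s
Step 2: L = 2*sqrt(D*t)
t = 32 h = 115200 s
L = 2*sqrt(3.87889e-10 * 115200) = 0.01337 m


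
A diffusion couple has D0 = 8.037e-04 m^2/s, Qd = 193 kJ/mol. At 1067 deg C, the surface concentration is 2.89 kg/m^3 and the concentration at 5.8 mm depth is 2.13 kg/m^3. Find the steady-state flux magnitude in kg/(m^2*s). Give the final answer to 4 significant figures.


Step 1: D = D0 * exp(-Qd/(R*T))
T = 1067 + 273.15 = 1340.15 K
D = 8.037e-04 * exp(-193e3 / (8.314 * 1340.15)) = 2.41166e-11 m^2/s
Step 2: J = D * (C1 - C2) / dx
J = 2.41166e-11 * (2.89 - 2.13) / 5.8e-03
J = 3.16e-09 kg/(m^2*s)


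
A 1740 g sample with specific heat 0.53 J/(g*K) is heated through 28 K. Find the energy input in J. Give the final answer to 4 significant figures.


Q = m * cp * dT
Q = 1740 * 0.53 * 28
Q = 25820 J


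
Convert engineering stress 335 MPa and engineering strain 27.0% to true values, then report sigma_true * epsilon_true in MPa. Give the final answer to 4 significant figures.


sigma_true = sigma_eng * (1 + epsilon_eng)
sigma_true = 335 * (1 + 0.27) = 425.45 MPa
epsilon_true = ln(1 + epsilon_eng)
epsilon_true = ln(1 + 0.27) = 0.239017
sigma_true * epsilon_true = 425.45 * 0.239017 = 101.7 MPa


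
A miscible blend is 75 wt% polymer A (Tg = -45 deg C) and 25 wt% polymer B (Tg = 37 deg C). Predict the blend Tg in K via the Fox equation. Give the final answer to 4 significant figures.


1/Tg = w1/Tg1 + w2/Tg2 (in Kelvin)
Tg1 = 228.15 K, Tg2 = 310.15 K
1/Tg = 0.75/228.15 + 0.25/310.15
Tg = 244.3 K


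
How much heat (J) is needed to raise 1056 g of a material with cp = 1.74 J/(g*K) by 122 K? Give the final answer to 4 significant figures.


Q = m * cp * dT
Q = 1056 * 1.74 * 122
Q = 224200 J


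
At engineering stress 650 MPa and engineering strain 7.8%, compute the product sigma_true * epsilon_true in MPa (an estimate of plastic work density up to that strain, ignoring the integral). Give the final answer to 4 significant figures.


sigma_true = sigma_eng * (1 + epsilon_eng)
sigma_true = 650 * (1 + 0.078) = 700.7 MPa
epsilon_true = ln(1 + epsilon_eng)
epsilon_true = ln(1 + 0.078) = 0.0751075
sigma_true * epsilon_true = 700.7 * 0.0751075 = 52.63 MPa


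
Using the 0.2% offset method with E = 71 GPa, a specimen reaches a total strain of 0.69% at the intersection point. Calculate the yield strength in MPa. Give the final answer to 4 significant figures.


Offset strain = 0.002
Elastic strain at yield = total_strain - offset = 6.9e-03 - 0.002 = 4.9e-03
sigma_y = E * elastic_strain = 71000 * 4.9e-03
sigma_y = 347.9 MPa


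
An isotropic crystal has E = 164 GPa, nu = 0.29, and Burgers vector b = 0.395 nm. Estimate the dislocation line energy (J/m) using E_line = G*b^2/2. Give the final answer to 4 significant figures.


Step 1: G = E / (2*(1+nu))
G = 164 / (2*(1+0.29)) = 63.5659 GPa = 6.35659e+10 Pa
Step 2: E_line = G*b^2/2
b = 0.395 nm = 3.95e-10 m
E_line = 0.5 * 6.35659e+10 * (3.95e-10)^2 = 4.959e-09 J/m


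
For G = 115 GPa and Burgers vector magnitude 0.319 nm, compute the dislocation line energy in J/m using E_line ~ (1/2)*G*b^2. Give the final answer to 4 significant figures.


E = G*b^2/2
b = 0.319 nm = 3.19e-10 m
G = 115 GPa = 1.15e+11 Pa
E = 0.5 * 1.15e+11 * (3.19e-10)^2
E = 5.851e-09 J/m


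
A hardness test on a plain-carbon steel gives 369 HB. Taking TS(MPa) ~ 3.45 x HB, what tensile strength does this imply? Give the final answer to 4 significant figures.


TS (MPa) = 3.45 * HB
TS = 3.45 * 369
TS = 1273 MPa


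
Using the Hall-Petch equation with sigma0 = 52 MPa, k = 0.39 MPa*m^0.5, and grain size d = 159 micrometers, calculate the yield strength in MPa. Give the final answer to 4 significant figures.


sigma_y = sigma0 + k / sqrt(d)
d = 159 um = 1.59e-04 m
sigma_y = 52 + 0.39 / sqrt(1.59e-04)
sigma_y = 82.93 MPa


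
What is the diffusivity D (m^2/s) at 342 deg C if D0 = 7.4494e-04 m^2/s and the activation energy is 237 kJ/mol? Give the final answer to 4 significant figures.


D = D0 * exp(-Qd / (R*T))
T = 615.15 K
D = 7.4494e-04 * exp(-237e3 / (8.314 * 615.15))
D = 5.583e-24 m^2/s


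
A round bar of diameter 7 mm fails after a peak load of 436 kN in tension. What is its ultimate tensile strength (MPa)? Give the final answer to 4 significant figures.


A0 = pi*(d/2)^2 = pi*(7/2)^2 = 38.4845 mm^2
UTS = F_max / A0 = 436*1000 / 38.4845
UTS = 11330 MPa


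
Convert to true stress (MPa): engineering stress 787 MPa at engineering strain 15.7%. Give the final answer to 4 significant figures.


sigma_true = sigma_eng * (1 + epsilon_eng)
sigma_true = 787 * (1 + 0.157)
sigma_true = 910.6 MPa


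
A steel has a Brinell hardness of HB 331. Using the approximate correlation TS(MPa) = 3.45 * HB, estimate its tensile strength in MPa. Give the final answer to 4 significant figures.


TS (MPa) = 3.45 * HB
TS = 3.45 * 331
TS = 1142 MPa


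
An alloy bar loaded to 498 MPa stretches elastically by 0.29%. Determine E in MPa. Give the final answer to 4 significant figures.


E = sigma / epsilon
epsilon = 0.29% = 2.9e-03
E = 498 / 2.9e-03
E = 171700 MPa


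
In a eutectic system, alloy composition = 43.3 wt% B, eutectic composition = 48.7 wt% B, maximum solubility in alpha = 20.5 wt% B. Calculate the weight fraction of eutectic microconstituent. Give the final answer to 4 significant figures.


f_primary = (C_e - C0) / (C_e - C_alpha_max)
f_primary = (48.7 - 43.3) / (48.7 - 20.5)
f_primary = 0.191489
f_eutectic = 1 - 0.191489 = 0.8085


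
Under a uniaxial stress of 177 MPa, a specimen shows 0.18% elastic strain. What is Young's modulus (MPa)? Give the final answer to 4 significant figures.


E = sigma / epsilon
epsilon = 0.18% = 1.8e-03
E = 177 / 1.8e-03
E = 98330 MPa


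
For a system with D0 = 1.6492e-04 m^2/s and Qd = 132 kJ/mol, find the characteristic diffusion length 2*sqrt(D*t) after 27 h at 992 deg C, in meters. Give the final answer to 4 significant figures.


Step 1: D = D0 * exp(-Qd/(R*T))
T = 1265.15 K
D = 1.6492e-04 * exp(-132e3 / (8.314 * 1265.15)) = 5.84994e-10 m^2/s
Step 2: L = 2*sqrt(D*t)
t = 27 h = 97200 s
L = 2*sqrt(5.84994e-10 * 97200) = 0.01508 m


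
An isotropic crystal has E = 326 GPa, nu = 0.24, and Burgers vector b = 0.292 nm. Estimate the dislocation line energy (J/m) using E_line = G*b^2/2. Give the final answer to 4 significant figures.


Step 1: G = E / (2*(1+nu))
G = 326 / (2*(1+0.24)) = 131.452 GPa = 1.31452e+11 Pa
Step 2: E_line = G*b^2/2
b = 0.292 nm = 2.92e-10 m
E_line = 0.5 * 1.31452e+11 * (2.92e-10)^2 = 5.604e-09 J/m


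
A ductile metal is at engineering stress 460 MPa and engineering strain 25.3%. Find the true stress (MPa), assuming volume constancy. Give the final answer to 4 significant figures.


sigma_true = sigma_eng * (1 + epsilon_eng)
sigma_true = 460 * (1 + 0.253)
sigma_true = 576.4 MPa


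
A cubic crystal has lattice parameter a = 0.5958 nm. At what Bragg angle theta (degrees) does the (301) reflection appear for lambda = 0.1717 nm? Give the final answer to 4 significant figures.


d = a / sqrt(h^2+k^2+l^2)
d = 0.5958 / sqrt(10) = 0.188409 nm
lambda = 2*d*sin(theta)  =>  sin(theta) = lambda / (2*d)
sin(theta) = 0.1717 / (2 * 0.188409) = 0.455659
theta = 27.11 deg


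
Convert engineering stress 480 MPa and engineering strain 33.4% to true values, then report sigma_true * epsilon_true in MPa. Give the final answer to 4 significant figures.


sigma_true = sigma_eng * (1 + epsilon_eng)
sigma_true = 480 * (1 + 0.334) = 640.32 MPa
epsilon_true = ln(1 + epsilon_eng)
epsilon_true = ln(1 + 0.334) = 0.288182
sigma_true * epsilon_true = 640.32 * 0.288182 = 184.5 MPa


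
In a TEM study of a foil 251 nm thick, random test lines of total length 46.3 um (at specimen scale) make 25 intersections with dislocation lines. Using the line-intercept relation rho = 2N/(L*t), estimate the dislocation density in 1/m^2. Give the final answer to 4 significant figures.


rho = 2N / (L * t)
L = 46.3 um = 4.63e-05 m, t = 251 nm = 2.51e-07 m
rho = 2 * 25 / (4.63e-05 * 2.51e-07)
rho = 4.302e+12 1/m^2


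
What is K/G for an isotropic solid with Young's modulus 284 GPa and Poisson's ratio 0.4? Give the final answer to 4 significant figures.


G = E / (2*(1+nu))
G = 284 / (2*(1+0.4)) = 101.429 GPa
K = E / (3*(1-2*nu))
K = 284 / (3*(1-2*0.4)) = 473.333 GPa
K/G = 473.333 / 101.429 = 4.667


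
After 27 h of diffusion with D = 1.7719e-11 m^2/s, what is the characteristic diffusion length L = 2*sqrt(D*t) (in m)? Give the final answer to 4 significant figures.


t = 27 hr = 97200 s
Diffusion length = 2*sqrt(D*t)
= 2*sqrt(1.7719e-11 * 97200)
= 2.625e-03 m


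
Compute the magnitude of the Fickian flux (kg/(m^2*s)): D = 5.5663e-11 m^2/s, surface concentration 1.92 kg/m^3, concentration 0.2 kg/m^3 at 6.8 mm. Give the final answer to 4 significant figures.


J = -D * (dC/dx) = D * (C1 - C2) / dx
J = 5.5663e-11 * (1.92 - 0.2) / 6.8e-03
J = 1.408e-08 kg/(m^2*s)


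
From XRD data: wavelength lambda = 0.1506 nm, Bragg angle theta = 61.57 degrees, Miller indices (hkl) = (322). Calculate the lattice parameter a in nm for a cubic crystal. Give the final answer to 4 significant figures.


d = lambda / (2*sin(theta))
d = 0.1506 / (2*sin(61.57 deg))
d = 0.0856266 nm
a = d * sqrt(h^2+k^2+l^2) = 0.0856266 * sqrt(17)
a = 0.353 nm


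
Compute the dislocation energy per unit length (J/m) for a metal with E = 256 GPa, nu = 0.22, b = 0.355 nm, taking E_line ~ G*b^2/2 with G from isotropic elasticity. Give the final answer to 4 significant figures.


Step 1: G = E / (2*(1+nu))
G = 256 / (2*(1+0.22)) = 104.918 GPa = 1.04918e+11 Pa
Step 2: E_line = G*b^2/2
b = 0.355 nm = 3.55e-10 m
E_line = 0.5 * 1.04918e+11 * (3.55e-10)^2 = 6.611e-09 J/m


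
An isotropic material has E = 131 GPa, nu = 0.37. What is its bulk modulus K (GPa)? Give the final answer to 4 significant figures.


K = E / (3*(1-2*nu))
K = 131 / (3*(1-2*0.37))
K = 167.9 GPa


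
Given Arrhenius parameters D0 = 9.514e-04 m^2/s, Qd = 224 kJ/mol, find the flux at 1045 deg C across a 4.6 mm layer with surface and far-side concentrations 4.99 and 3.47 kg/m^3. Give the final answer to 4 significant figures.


Step 1: D = D0 * exp(-Qd/(R*T))
T = 1045 + 273.15 = 1318.15 K
D = 9.514e-04 * exp(-224e3 / (8.314 * 1318.15)) = 1.2634e-12 m^2/s
Step 2: J = D * (C1 - C2) / dx
J = 1.2634e-12 * (4.99 - 3.47) / 4.6e-03
J = 4.175e-10 kg/(m^2*s)


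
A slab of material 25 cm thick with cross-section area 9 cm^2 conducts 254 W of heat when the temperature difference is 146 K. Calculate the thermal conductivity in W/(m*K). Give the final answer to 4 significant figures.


k = Q*L / (A*dT)
L = 0.25 m, A = 9e-04 m^2
k = 254 * 0.25 / (9e-04 * 146)
k = 483.3 W/(m*K)


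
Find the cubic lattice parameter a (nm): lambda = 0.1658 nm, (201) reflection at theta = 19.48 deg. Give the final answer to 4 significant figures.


d = lambda / (2*sin(theta))
d = 0.1658 / (2*sin(19.48 deg))
d = 0.248592 nm
a = d * sqrt(h^2+k^2+l^2) = 0.248592 * sqrt(5)
a = 0.5559 nm


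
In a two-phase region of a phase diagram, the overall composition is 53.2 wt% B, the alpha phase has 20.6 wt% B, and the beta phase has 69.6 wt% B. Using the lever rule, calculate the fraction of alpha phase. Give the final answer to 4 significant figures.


f_alpha = (C_beta - C0) / (C_beta - C_alpha)
f_alpha = (69.6 - 53.2) / (69.6 - 20.6)
f_alpha = 0.3347


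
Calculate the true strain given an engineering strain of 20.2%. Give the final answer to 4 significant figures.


epsilon_true = ln(1 + epsilon_eng)
epsilon_true = ln(1 + 0.202)
epsilon_true = 0.184


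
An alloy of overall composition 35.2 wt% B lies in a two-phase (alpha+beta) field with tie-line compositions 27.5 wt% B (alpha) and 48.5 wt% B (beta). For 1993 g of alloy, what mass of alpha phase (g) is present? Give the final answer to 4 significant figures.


f_alpha = (C_beta - C0) / (C_beta - C_alpha)
f_alpha = (48.5 - 35.2) / (48.5 - 27.5) = 0.633333
m_alpha = f_alpha * m_total = 0.633333 * 1993 = 1262 g


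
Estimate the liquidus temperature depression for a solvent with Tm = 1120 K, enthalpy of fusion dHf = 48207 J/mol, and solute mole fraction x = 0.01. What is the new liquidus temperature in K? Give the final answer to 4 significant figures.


dT = R*Tm^2*x / dHf
dT = 8.314 * 1120^2 * 0.01 / 48207
dT = 2.1634 K
T_new = 1120 - 2.1634 = 1118 K


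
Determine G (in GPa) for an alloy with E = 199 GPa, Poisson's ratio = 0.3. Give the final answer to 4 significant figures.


G = E / (2*(1+nu))
G = 199 / (2*(1+0.3))
G = 76.54 GPa


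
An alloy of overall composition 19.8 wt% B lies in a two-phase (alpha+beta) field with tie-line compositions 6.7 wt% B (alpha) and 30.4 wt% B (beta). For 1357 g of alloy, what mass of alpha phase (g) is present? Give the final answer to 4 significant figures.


f_alpha = (C_beta - C0) / (C_beta - C_alpha)
f_alpha = (30.4 - 19.8) / (30.4 - 6.7) = 0.447257
m_alpha = f_alpha * m_total = 0.447257 * 1357 = 606.9 g


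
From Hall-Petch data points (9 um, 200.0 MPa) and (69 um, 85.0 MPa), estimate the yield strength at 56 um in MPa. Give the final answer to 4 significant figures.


sigma_y = sigma0 + k / sqrt(d)
1/sqrt(d1) = 1/sqrt(9e-06) = 333.333;  1/sqrt(d2) = 120.386
k = (sigma1 - sigma2) / (1/sqrt(d1) - 1/sqrt(d2)) = (200.0 - 85.0) / (333.333 - 120.386) = 0.540039 MPa*m^0.5
sigma0 = sigma1 - k/sqrt(d1) = 200.0 - 0.540039*333.333 = 19.9869 MPa
sigma_y(d3) = 19.9869 + 0.540039 / sqrt(5.6e-05) = 92.15 MPa


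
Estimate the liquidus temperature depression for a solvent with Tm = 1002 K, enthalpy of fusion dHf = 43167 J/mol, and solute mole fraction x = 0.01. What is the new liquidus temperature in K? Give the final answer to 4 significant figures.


dT = R*Tm^2*x / dHf
dT = 8.314 * 1002^2 * 0.01 / 43167
dT = 1.93372 K
T_new = 1002 - 1.93372 = 1000 K


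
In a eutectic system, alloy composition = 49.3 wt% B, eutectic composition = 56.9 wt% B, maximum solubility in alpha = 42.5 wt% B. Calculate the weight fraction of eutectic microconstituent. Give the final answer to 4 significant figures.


f_primary = (C_e - C0) / (C_e - C_alpha_max)
f_primary = (56.9 - 49.3) / (56.9 - 42.5)
f_primary = 0.527778
f_eutectic = 1 - 0.527778 = 0.4722


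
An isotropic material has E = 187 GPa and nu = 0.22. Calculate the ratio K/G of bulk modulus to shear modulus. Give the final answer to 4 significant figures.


G = E / (2*(1+nu))
G = 187 / (2*(1+0.22)) = 76.6393 GPa
K = E / (3*(1-2*nu))
K = 187 / (3*(1-2*0.22)) = 111.31 GPa
K/G = 111.31 / 76.6393 = 1.452


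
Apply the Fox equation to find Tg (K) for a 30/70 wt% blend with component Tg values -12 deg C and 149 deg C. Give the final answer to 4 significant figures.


1/Tg = w1/Tg1 + w2/Tg2 (in Kelvin)
Tg1 = 261.15 K, Tg2 = 422.15 K
1/Tg = 0.3/261.15 + 0.7/422.15
Tg = 356.3 K


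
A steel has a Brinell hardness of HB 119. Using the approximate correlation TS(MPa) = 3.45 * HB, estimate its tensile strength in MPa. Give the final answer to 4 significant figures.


TS (MPa) = 3.45 * HB
TS = 3.45 * 119
TS = 410.6 MPa


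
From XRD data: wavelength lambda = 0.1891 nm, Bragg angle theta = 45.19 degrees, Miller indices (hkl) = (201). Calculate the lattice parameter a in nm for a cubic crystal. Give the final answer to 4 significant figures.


d = lambda / (2*sin(theta))
d = 0.1891 / (2*sin(45.19 deg))
d = 0.133273 nm
a = d * sqrt(h^2+k^2+l^2) = 0.133273 * sqrt(5)
a = 0.298 nm


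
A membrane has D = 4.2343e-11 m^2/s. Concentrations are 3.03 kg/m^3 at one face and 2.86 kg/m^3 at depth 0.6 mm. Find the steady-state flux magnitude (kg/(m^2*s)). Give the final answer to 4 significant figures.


J = -D * (dC/dx) = D * (C1 - C2) / dx
J = 4.2343e-11 * (3.03 - 2.86) / 6e-04
J = 1.2e-08 kg/(m^2*s)


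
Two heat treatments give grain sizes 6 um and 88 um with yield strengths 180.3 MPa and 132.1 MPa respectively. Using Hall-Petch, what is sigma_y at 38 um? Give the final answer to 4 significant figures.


sigma_y = sigma0 + k / sqrt(d)
1/sqrt(d1) = 1/sqrt(6e-06) = 408.248;  1/sqrt(d2) = 106.6
k = (sigma1 - sigma2) / (1/sqrt(d1) - 1/sqrt(d2)) = (180.3 - 132.1) / (408.248 - 106.6) = 0.159789 MPa*m^0.5
sigma0 = sigma1 - k/sqrt(d1) = 180.3 - 0.159789*408.248 = 115.066 MPa
sigma_y(d3) = 115.066 + 0.159789 / sqrt(3.8e-05) = 141 MPa


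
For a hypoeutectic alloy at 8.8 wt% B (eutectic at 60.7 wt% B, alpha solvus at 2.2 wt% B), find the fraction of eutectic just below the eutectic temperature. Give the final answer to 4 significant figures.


f_primary = (C_e - C0) / (C_e - C_alpha_max)
f_primary = (60.7 - 8.8) / (60.7 - 2.2)
f_primary = 0.887179
f_eutectic = 1 - 0.887179 = 0.1128


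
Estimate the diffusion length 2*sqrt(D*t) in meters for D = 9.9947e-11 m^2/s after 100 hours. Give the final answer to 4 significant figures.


t = 100 hr = 360000 s
Diffusion length = 2*sqrt(D*t)
= 2*sqrt(9.9947e-11 * 360000)
= 0.012 m


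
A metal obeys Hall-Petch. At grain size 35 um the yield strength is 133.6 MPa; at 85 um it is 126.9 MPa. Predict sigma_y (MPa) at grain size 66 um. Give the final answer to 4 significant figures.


sigma_y = sigma0 + k / sqrt(d)
1/sqrt(d1) = 1/sqrt(3.5e-05) = 169.031;  1/sqrt(d2) = 108.465
k = (sigma1 - sigma2) / (1/sqrt(d1) - 1/sqrt(d2)) = (133.6 - 126.9) / (169.031 - 108.465) = 0.110624 MPa*m^0.5
sigma0 = sigma1 - k/sqrt(d1) = 133.6 - 0.110624*169.031 = 114.901 MPa
sigma_y(d3) = 114.901 + 0.110624 / sqrt(6.6e-05) = 128.5 MPa


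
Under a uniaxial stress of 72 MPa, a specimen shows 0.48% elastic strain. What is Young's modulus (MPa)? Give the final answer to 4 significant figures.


E = sigma / epsilon
epsilon = 0.48% = 4.8e-03
E = 72 / 4.8e-03
E = 15000 MPa


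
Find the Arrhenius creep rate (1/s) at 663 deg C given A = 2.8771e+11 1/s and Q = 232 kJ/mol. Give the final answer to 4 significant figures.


rate = A * exp(-Q / (R*T))
T = 663 + 273.15 = 936.15 K
rate = 2.8771e+11 * exp(-232e3 / (8.314 * 936.15))
rate = 0.03262 1/s


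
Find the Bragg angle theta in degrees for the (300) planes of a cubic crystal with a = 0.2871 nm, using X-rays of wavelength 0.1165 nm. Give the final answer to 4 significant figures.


d = a / sqrt(h^2+k^2+l^2)
d = 0.2871 / sqrt(9) = 0.0957 nm
lambda = 2*d*sin(theta)  =>  sin(theta) = lambda / (2*d)
sin(theta) = 0.1165 / (2 * 0.0957) = 0.608673
theta = 37.49 deg


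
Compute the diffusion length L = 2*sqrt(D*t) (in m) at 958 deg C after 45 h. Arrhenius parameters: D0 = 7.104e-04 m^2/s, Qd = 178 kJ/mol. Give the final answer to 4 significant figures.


Step 1: D = D0 * exp(-Qd/(R*T))
T = 1231.15 K
D = 7.104e-04 * exp(-178e3 / (8.314 * 1231.15)) = 1.99128e-11 m^2/s
Step 2: L = 2*sqrt(D*t)
t = 45 h = 162000 s
L = 2*sqrt(1.99128e-11 * 162000) = 3.592e-03 m


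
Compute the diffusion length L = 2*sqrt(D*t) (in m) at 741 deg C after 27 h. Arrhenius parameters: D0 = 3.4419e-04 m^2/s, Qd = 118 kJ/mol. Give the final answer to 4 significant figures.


Step 1: D = D0 * exp(-Qd/(R*T))
T = 1014.15 K
D = 3.4419e-04 * exp(-118e3 / (8.314 * 1014.15)) = 2.87667e-10 m^2/s
Step 2: L = 2*sqrt(D*t)
t = 27 h = 97200 s
L = 2*sqrt(2.87667e-10 * 97200) = 0.01058 m


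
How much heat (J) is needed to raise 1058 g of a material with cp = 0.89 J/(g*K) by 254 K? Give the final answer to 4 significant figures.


Q = m * cp * dT
Q = 1058 * 0.89 * 254
Q = 239200 J


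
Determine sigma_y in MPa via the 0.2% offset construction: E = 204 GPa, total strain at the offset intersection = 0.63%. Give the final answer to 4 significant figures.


Offset strain = 0.002
Elastic strain at yield = total_strain - offset = 6.3e-03 - 0.002 = 4.3e-03
sigma_y = E * elastic_strain = 204000 * 4.3e-03
sigma_y = 877.2 MPa


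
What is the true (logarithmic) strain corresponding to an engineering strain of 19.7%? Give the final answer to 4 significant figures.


epsilon_true = ln(1 + epsilon_eng)
epsilon_true = ln(1 + 0.197)
epsilon_true = 0.1798


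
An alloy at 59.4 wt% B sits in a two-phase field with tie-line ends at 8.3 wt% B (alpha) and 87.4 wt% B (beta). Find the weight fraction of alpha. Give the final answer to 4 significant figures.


f_alpha = (C_beta - C0) / (C_beta - C_alpha)
f_alpha = (87.4 - 59.4) / (87.4 - 8.3)
f_alpha = 0.354


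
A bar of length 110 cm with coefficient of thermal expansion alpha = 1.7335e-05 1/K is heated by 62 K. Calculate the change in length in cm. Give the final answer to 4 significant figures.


dL = L0 * alpha * dT
dL = 110 * 1.7335e-05 * 62
dL = 0.1182 cm


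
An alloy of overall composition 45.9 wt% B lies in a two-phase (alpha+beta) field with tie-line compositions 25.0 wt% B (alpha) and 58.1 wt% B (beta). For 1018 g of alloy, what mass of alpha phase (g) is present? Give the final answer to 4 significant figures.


f_alpha = (C_beta - C0) / (C_beta - C_alpha)
f_alpha = (58.1 - 45.9) / (58.1 - 25.0) = 0.36858
m_alpha = f_alpha * m_total = 0.36858 * 1018 = 375.2 g


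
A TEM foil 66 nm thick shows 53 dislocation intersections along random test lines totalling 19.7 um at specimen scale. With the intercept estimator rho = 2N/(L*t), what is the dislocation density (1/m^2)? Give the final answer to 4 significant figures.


rho = 2N / (L * t)
L = 19.7 um = 1.97e-05 m, t = 66 nm = 6.6e-08 m
rho = 2 * 53 / (1.97e-05 * 6.6e-08)
rho = 8.153e+13 1/m^2


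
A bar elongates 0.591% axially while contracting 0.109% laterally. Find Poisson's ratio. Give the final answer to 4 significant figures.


nu = -epsilon_lat / epsilon_axial
Lateral strain is contraction (negative), so using magnitudes:
nu = 0.109 / 0.591
nu = 0.1844


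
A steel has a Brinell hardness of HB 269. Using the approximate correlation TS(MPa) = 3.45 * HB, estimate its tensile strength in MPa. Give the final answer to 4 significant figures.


TS (MPa) = 3.45 * HB
TS = 3.45 * 269
TS = 928.1 MPa


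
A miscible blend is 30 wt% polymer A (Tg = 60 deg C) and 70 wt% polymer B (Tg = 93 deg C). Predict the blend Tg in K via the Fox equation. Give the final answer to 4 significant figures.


1/Tg = w1/Tg1 + w2/Tg2 (in Kelvin)
Tg1 = 333.15 K, Tg2 = 366.15 K
1/Tg = 0.3/333.15 + 0.7/366.15
Tg = 355.6 K


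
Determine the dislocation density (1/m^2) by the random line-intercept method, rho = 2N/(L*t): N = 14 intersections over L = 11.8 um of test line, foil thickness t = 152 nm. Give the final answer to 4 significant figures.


rho = 2N / (L * t)
L = 11.8 um = 1.18e-05 m, t = 152 nm = 1.52e-07 m
rho = 2 * 14 / (1.18e-05 * 1.52e-07)
rho = 1.561e+13 1/m^2


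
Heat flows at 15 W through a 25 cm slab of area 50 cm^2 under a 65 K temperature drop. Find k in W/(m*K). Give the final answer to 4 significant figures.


k = Q*L / (A*dT)
L = 0.25 m, A = 5e-03 m^2
k = 15 * 0.25 / (5e-03 * 65)
k = 11.54 W/(m*K)


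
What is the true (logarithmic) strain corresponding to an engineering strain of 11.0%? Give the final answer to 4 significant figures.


epsilon_true = ln(1 + epsilon_eng)
epsilon_true = ln(1 + 0.11)
epsilon_true = 0.1044


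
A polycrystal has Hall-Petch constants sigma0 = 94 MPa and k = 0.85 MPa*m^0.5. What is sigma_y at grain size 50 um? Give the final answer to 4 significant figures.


sigma_y = sigma0 + k / sqrt(d)
d = 50 um = 5e-05 m
sigma_y = 94 + 0.85 / sqrt(5e-05)
sigma_y = 214.2 MPa


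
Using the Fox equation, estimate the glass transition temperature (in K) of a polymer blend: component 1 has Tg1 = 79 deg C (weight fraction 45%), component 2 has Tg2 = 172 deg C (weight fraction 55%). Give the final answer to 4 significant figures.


1/Tg = w1/Tg1 + w2/Tg2 (in Kelvin)
Tg1 = 352.15 K, Tg2 = 445.15 K
1/Tg = 0.45/352.15 + 0.55/445.15
Tg = 397.9 K


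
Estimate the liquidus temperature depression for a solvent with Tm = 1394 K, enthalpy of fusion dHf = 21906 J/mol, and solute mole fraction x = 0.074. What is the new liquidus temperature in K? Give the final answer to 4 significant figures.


dT = R*Tm^2*x / dHf
dT = 8.314 * 1394^2 * 0.074 / 21906
dT = 54.5763 K
T_new = 1394 - 54.5763 = 1339 K


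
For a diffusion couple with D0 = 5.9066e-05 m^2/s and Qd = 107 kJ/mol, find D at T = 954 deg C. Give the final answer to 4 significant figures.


D = D0 * exp(-Qd / (R*T))
T = 1227.15 K
D = 5.9066e-05 * exp(-107e3 / (8.314 * 1227.15))
D = 1.647e-09 m^2/s


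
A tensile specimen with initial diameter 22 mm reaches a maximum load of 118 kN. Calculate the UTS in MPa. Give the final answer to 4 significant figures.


A0 = pi*(d/2)^2 = pi*(22/2)^2 = 380.133 mm^2
UTS = F_max / A0 = 118*1000 / 380.133
UTS = 310.4 MPa


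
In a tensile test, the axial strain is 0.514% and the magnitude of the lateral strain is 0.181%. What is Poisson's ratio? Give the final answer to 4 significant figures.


nu = -epsilon_lat / epsilon_axial
Lateral strain is contraction (negative), so using magnitudes:
nu = 0.181 / 0.514
nu = 0.3521


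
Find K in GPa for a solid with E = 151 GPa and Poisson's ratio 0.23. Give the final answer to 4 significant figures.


K = E / (3*(1-2*nu))
K = 151 / (3*(1-2*0.23))
K = 93.21 GPa


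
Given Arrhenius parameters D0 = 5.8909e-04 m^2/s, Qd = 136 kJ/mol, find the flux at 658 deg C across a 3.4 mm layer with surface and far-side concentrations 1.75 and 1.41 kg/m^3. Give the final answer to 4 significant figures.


Step 1: D = D0 * exp(-Qd/(R*T))
T = 658 + 273.15 = 931.15 K
D = 5.8909e-04 * exp(-136e3 / (8.314 * 931.15)) = 1.38269e-11 m^2/s
Step 2: J = D * (C1 - C2) / dx
J = 1.38269e-11 * (1.75 - 1.41) / 3.4e-03
J = 1.383e-09 kg/(m^2*s)


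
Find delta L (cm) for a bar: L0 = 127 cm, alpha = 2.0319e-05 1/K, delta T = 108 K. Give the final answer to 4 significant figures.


dL = L0 * alpha * dT
dL = 127 * 2.0319e-05 * 108
dL = 0.2787 cm


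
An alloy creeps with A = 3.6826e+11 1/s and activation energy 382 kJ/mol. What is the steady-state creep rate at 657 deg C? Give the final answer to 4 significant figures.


rate = A * exp(-Q / (R*T))
T = 657 + 273.15 = 930.15 K
rate = 3.6826e+11 * exp(-382e3 / (8.314 * 930.15))
rate = 1.298e-10 1/s


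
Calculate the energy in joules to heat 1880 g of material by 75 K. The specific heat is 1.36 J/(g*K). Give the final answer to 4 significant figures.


Q = m * cp * dT
Q = 1880 * 1.36 * 75
Q = 191800 J


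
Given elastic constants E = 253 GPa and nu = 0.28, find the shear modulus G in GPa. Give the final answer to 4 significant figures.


G = E / (2*(1+nu))
G = 253 / (2*(1+0.28))
G = 98.83 GPa


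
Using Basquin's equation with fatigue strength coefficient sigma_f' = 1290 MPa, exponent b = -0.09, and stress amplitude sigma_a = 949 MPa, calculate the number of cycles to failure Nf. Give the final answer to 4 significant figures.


sigma_a = sigma_f' * (2*Nf)^b
2*Nf = (sigma_a / sigma_f')^(1/b)
2*Nf = (949 / 1290)^(1/-0.09)
2*Nf = 30.2951
Nf = 15.15 cycles


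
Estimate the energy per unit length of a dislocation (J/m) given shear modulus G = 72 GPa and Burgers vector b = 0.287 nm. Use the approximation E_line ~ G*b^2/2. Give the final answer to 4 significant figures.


E = G*b^2/2
b = 0.287 nm = 2.87e-10 m
G = 72 GPa = 7.2e+10 Pa
E = 0.5 * 7.2e+10 * (2.87e-10)^2
E = 2.965e-09 J/m


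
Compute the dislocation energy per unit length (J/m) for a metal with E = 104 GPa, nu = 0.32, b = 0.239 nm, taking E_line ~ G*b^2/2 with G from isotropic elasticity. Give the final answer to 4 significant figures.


Step 1: G = E / (2*(1+nu))
G = 104 / (2*(1+0.32)) = 39.3939 GPa = 3.93939e+10 Pa
Step 2: E_line = G*b^2/2
b = 0.239 nm = 2.39e-10 m
E_line = 0.5 * 3.93939e+10 * (2.39e-10)^2 = 1.125e-09 J/m


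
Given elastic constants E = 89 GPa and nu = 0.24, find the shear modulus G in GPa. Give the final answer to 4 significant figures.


G = E / (2*(1+nu))
G = 89 / (2*(1+0.24))
G = 35.89 GPa


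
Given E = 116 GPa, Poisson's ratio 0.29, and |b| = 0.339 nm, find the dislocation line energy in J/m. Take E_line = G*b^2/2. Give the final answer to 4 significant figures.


Step 1: G = E / (2*(1+nu))
G = 116 / (2*(1+0.29)) = 44.9612 GPa = 4.49612e+10 Pa
Step 2: E_line = G*b^2/2
b = 0.339 nm = 3.39e-10 m
E_line = 0.5 * 4.49612e+10 * (3.39e-10)^2 = 2.583e-09 J/m


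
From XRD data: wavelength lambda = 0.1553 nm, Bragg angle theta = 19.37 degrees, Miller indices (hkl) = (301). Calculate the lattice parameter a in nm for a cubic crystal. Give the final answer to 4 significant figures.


d = lambda / (2*sin(theta))
d = 0.1553 / (2*sin(19.37 deg))
d = 0.23412 nm
a = d * sqrt(h^2+k^2+l^2) = 0.23412 * sqrt(10)
a = 0.7404 nm


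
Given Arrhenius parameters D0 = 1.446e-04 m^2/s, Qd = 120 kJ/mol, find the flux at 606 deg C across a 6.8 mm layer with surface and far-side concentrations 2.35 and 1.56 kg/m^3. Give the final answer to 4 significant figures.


Step 1: D = D0 * exp(-Qd/(R*T))
T = 606 + 273.15 = 879.15 K
D = 1.446e-04 * exp(-120e3 / (8.314 * 879.15)) = 1.07181e-11 m^2/s
Step 2: J = D * (C1 - C2) / dx
J = 1.07181e-11 * (2.35 - 1.56) / 6.8e-03
J = 1.245e-09 kg/(m^2*s)


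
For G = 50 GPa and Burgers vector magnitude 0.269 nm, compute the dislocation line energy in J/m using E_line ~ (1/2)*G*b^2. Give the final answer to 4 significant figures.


E = G*b^2/2
b = 0.269 nm = 2.69e-10 m
G = 50 GPa = 5e+10 Pa
E = 0.5 * 5e+10 * (2.69e-10)^2
E = 1.809e-09 J/m


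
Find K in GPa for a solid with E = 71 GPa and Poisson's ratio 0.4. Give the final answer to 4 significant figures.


K = E / (3*(1-2*nu))
K = 71 / (3*(1-2*0.4))
K = 118.3 GPa


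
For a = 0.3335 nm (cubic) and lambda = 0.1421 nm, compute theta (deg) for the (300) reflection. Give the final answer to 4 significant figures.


d = a / sqrt(h^2+k^2+l^2)
d = 0.3335 / sqrt(9) = 0.111167 nm
lambda = 2*d*sin(theta)  =>  sin(theta) = lambda / (2*d)
sin(theta) = 0.1421 / (2 * 0.111167) = 0.63913
theta = 39.73 deg


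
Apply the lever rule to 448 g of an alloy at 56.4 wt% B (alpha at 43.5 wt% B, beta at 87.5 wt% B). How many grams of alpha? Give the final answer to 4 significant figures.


f_alpha = (C_beta - C0) / (C_beta - C_alpha)
f_alpha = (87.5 - 56.4) / (87.5 - 43.5) = 0.706818
m_alpha = f_alpha * m_total = 0.706818 * 448 = 316.7 g


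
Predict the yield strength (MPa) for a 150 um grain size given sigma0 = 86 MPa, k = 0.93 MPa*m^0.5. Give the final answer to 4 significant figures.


sigma_y = sigma0 + k / sqrt(d)
d = 150 um = 1.5e-04 m
sigma_y = 86 + 0.93 / sqrt(1.5e-04)
sigma_y = 161.9 MPa


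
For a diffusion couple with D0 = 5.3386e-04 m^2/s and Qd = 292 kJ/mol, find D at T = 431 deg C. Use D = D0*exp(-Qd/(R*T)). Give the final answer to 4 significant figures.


D = D0 * exp(-Qd / (R*T))
T = 704.15 K
D = 5.3386e-04 * exp(-292e3 / (8.314 * 704.15))
D = 1.163e-25 m^2/s


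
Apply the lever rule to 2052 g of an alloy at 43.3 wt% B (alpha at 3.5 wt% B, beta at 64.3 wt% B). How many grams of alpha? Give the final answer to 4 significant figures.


f_alpha = (C_beta - C0) / (C_beta - C_alpha)
f_alpha = (64.3 - 43.3) / (64.3 - 3.5) = 0.345395
m_alpha = f_alpha * m_total = 0.345395 * 2052 = 708.8 g


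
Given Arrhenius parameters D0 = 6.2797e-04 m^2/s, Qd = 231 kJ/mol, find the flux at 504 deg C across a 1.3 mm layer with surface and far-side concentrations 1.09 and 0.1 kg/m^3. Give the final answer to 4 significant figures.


Step 1: D = D0 * exp(-Qd/(R*T))
T = 504 + 273.15 = 777.15 K
D = 6.2797e-04 * exp(-231e3 / (8.314 * 777.15)) = 1.86706e-19 m^2/s
Step 2: J = D * (C1 - C2) / dx
J = 1.86706e-19 * (1.09 - 0.1) / 1.3e-03
J = 1.422e-16 kg/(m^2*s)


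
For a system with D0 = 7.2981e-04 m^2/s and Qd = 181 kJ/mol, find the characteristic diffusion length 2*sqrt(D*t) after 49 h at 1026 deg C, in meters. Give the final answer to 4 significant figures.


Step 1: D = D0 * exp(-Qd/(R*T))
T = 1299.15 K
D = 7.2981e-04 * exp(-181e3 / (8.314 * 1299.15)) = 3.85052e-11 m^2/s
Step 2: L = 2*sqrt(D*t)
t = 49 h = 176400 s
L = 2*sqrt(3.85052e-11 * 176400) = 5.212e-03 m


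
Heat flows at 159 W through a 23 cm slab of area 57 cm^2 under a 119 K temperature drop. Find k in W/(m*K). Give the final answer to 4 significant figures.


k = Q*L / (A*dT)
L = 0.23 m, A = 5.7e-03 m^2
k = 159 * 0.23 / (5.7e-03 * 119)
k = 53.91 W/(m*K)


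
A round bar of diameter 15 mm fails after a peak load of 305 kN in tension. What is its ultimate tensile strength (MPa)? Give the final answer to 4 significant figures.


A0 = pi*(d/2)^2 = pi*(15/2)^2 = 176.715 mm^2
UTS = F_max / A0 = 305*1000 / 176.715
UTS = 1726 MPa


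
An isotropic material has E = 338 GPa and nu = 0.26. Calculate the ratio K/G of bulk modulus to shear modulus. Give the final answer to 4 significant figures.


G = E / (2*(1+nu))
G = 338 / (2*(1+0.26)) = 134.127 GPa
K = E / (3*(1-2*nu))
K = 338 / (3*(1-2*0.26)) = 234.722 GPa
K/G = 234.722 / 134.127 = 1.75


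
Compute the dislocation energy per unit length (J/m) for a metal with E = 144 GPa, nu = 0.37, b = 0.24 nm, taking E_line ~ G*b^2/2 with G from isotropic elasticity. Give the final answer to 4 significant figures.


Step 1: G = E / (2*(1+nu))
G = 144 / (2*(1+0.37)) = 52.5547 GPa = 5.25547e+10 Pa
Step 2: E_line = G*b^2/2
b = 0.24 nm = 2.4e-10 m
E_line = 0.5 * 5.25547e+10 * (2.4e-10)^2 = 1.514e-09 J/m


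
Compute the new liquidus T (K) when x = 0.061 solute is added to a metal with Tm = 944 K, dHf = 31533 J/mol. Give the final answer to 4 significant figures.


dT = R*Tm^2*x / dHf
dT = 8.314 * 944^2 * 0.061 / 31533
dT = 14.3324 K
T_new = 944 - 14.3324 = 929.7 K


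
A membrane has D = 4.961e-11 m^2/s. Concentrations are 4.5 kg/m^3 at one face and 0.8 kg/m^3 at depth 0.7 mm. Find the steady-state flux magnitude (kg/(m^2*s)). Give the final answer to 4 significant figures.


J = -D * (dC/dx) = D * (C1 - C2) / dx
J = 4.961e-11 * (4.5 - 0.8) / 7e-04
J = 2.622e-07 kg/(m^2*s)


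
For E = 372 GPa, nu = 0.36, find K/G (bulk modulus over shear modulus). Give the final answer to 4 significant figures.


G = E / (2*(1+nu))
G = 372 / (2*(1+0.36)) = 136.765 GPa
K = E / (3*(1-2*nu))
K = 372 / (3*(1-2*0.36)) = 442.857 GPa
K/G = 442.857 / 136.765 = 3.238


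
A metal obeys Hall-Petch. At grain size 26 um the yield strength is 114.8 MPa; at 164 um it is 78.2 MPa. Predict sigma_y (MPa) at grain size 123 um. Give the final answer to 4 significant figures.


sigma_y = sigma0 + k / sqrt(d)
1/sqrt(d1) = 1/sqrt(2.6e-05) = 196.116;  1/sqrt(d2) = 78.0869
k = (sigma1 - sigma2) / (1/sqrt(d1) - 1/sqrt(d2)) = (114.8 - 78.2) / (196.116 - 78.0869) = 0.310093 MPa*m^0.5
sigma0 = sigma1 - k/sqrt(d1) = 114.8 - 0.310093*196.116 = 53.9858 MPa
sigma_y(d3) = 53.9858 + 0.310093 / sqrt(1.23e-04) = 81.95 MPa


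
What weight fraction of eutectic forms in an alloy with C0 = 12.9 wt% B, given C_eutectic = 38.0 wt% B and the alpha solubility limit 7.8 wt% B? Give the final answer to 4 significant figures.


f_primary = (C_e - C0) / (C_e - C_alpha_max)
f_primary = (38.0 - 12.9) / (38.0 - 7.8)
f_primary = 0.831126
f_eutectic = 1 - 0.831126 = 0.1689


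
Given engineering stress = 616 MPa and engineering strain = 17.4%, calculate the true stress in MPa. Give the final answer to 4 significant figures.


sigma_true = sigma_eng * (1 + epsilon_eng)
sigma_true = 616 * (1 + 0.174)
sigma_true = 723.2 MPa


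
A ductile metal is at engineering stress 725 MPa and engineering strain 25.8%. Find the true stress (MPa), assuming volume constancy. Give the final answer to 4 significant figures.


sigma_true = sigma_eng * (1 + epsilon_eng)
sigma_true = 725 * (1 + 0.258)
sigma_true = 912.1 MPa


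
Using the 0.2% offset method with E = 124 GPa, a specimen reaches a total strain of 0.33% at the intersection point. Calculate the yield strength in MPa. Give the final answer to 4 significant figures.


Offset strain = 0.002
Elastic strain at yield = total_strain - offset = 3.3e-03 - 0.002 = 1.3e-03
sigma_y = E * elastic_strain = 124000 * 1.3e-03
sigma_y = 161.2 MPa
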